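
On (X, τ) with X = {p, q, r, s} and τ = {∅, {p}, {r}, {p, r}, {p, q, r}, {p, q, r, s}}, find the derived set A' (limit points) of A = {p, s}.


A' = {q, s}

For each x ∈ X, list the open sets U ∈ τ with x ∈ U, then check whether U ∩ (A ∖ {x}) ≠ ∅ for every such U.
  x = p: open {p} ∋ x has {p} ∩ (A ∖ {p}) = ∅, so x is NOT a limit point.
  x = q: opens ∋ x are {p, q, r}, {p, q, r, s}; each meets A ∖ {q}, so x IS a limit point.
  x = r: open {r} ∋ x has {r} ∩ (A ∖ {r}) = ∅, so x is NOT a limit point.
  x = s: opens ∋ x are {p, q, r, s}; each meets A ∖ {s}, so x IS a limit point.
Collecting: A' = {q, s}.


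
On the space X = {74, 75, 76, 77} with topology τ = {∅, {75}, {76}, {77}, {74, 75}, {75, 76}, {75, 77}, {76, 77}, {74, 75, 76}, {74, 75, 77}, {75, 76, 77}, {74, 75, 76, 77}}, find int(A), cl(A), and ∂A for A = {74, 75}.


int(A) = {74, 75}, cl(A) = {74, 75}, ∂A = ∅.

Closed sets in (X, τ) are complements of opens:
  closed(X, τ) = {∅, {74}, {76}, {77}, {74, 75}, {74, 76}, {74, 77}, {76, 77}, {74, 75, 76}, {74, 75, 77}, {74, 76, 77}, {74, 75, 76, 77}}.
int(A) = ⋃ {U ∈ τ : U ⊆ A}. Opens contained in A: ∅, {75}, {74, 75}.
Taking the union of these: int(A) = {74, 75}.
cl(A) = ⋂ {C closed : A ⊆ C}. Closed sets containing A: {74, 75}, {74, 75, 76}, {74, 75, 77}, {74, 75, 76, 77}.
Intersecting these: cl(A) = {74, 75}.
∂A = cl(A) ∖ int(A) = {74, 75} ∖ {74, 75} = ∅.


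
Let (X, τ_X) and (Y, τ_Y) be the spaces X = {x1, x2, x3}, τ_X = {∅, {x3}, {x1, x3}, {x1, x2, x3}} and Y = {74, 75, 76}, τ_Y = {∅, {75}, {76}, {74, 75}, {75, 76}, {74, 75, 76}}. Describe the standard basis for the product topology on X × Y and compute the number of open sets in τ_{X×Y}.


Basis B = {∅ × ∅, {x3} × {75}, {x3} × {76}, {x1, x3} × {75}, {x1, x3} × {76}, {x3} × {74, 75}, {x3} × {75, 76}, {x1, x2, x3} × {75}, {x1, x2, x3} × {76}, {x3} × {74, 75, 76}, {x1, x3} × {74, 75}, {x1, x3} × {75, 76}, {x1, x3} × {74, 75, 76}, {x1, x2, x3} × {74, 75}, {x1, x2, x3} × {75, 76}, {x1, x2, x3} × {74, 75, 76}}; |τ_{X×Y}| = 40.

Enumerate products U × V with U ∈ τ_X, V ∈ τ_Y (deduplicated):
  ∅ × ∅ = {} (∅)
  {x3} × {75} = {(x3,75)}
  {x3} × {76} = {(x3,76)}
  {x1, x3} × {75} = {(x1,75), (x3,75)}
  {x1, x3} × {76} = {(x1,76), (x3,76)}
  {x3} × {74, 75} = {(x3,74), (x3,75)}
  {x3} × {75, 76} = {(x3,75), (x3,76)}
  {x1, x2, x3} × {75} = {(x1,75), (x2,75), (x3,75)}
  {x1, x2, x3} × {76} = {(x1,76), (x2,76), (x3,76)}
  {x3} × {74, 75, 76} = {(x3,74), (x3,75), (x3,76)}
  {x1, x3} × {74, 75} = {(x1,74), (x1,75), (x3,74), (x3,75)}
  {x1, x3} × {75, 76} = {(x1,75), (x1,76), (x3,75), (x3,76)}
  {x1, x3} × {74, 75, 76} = {(x1,74), (x1,75), (x1,76), (x3,74), (x3,75), (x3,76)}
  {x1, x2, x3} × {74, 75} = {(x1,74), (x1,75), (x2,74), (x2,75), (x3,74), (x3,75)}
  {x1, x2, x3} × {75, 76} = {(x1,75), (x1,76), (x2,75), (x2,76), (x3,75), (x3,76)}
  {x1, x2, x3} × {74, 75, 76} = {(x1,74), (x1,75), (x1,76), (x2,74), (x2,75), (x2,76), (x3,74), (x3,75), (x3,76)}
These 16 distinct sets form the basis B.
Close under arbitrary unions to get τ_{X×Y}; counting gives |τ_{X×Y}| = 40.


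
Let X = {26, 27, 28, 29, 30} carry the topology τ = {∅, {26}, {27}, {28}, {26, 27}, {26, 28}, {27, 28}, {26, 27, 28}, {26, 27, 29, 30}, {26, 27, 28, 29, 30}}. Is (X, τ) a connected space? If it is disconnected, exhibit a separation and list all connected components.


(X, τ) is disconnected; components = [{28}, {26, 27, 29, 30}].

Find clopen sets (U ∈ τ with X ∖ U ∈ τ):
  U = ∅, X ∖ U = {26, 27, 28, 29, 30} — both open, so U is clopen.
  U = {28}, X ∖ U = {26, 27, 29, 30} — both open, so U is clopen.
  U = {26, 27, 29, 30}, X ∖ U = {28} — both open, so U is clopen.
  U = {26, 27, 28, 29, 30}, X ∖ U = ∅ — both open, so U is clopen.
Nontrivial clopen(s) exist: e.g. {26, 27, 29, 30}. So (X, τ) is disconnected.
Compute connected components by grouping points that agree on all clopens:
  component: {28}
  component: {26, 27, 29, 30}


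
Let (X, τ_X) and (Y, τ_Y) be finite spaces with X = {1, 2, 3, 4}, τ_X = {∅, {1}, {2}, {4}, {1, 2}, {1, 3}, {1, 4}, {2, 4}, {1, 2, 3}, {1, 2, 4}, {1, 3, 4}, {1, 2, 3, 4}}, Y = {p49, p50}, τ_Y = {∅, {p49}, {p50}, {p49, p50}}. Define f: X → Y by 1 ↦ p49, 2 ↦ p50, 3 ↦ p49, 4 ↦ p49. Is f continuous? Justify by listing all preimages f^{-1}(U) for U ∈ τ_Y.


f IS continuous.

Compute f^{-1}(U) for each U ∈ τ_Y:
  U = ∅: f^{-1}(U) = ∅ ∈ τ_X ✓.
  U = {p49}: f^{-1}(U) = {1, 3, 4} ∈ τ_X ✓.
  U = {p50}: f^{-1}(U) = {2} ∈ τ_X ✓.
  U = {p49, p50}: f^{-1}(U) = {1, 2, 3, 4} ∈ τ_X ✓.
Every preimage lies in τ_X, so f IS continuous.


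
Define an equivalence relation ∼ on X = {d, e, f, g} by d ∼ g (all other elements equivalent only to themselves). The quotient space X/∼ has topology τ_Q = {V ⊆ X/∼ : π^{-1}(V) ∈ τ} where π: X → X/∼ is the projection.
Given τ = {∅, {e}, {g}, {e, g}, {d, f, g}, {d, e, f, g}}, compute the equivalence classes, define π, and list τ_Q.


X/∼ = {[d=g], [e], [f]}; |τ_Q| = 4.

Equivalence classes: [d=g], [e], [f].
Quotient map π: X → X/∼ sends d ↦ [d=g], e ↦ [e], f ↦ [f], g ↦ [d=g].
For each subset V ⊆ X/∼, compute π^{-1}(V) ⊆ X and check whether π^{-1}(V) ∈ τ. V is open in τ_Q iff π^{-1}(V) ∈ τ.
  V = {}: π^{-1}(V) = ∅ ∈ τ ✓.
  V = {[d=g]}: π^{-1}(V) = {d, g} ∉ τ ✗.
  V = {[e]}: π^{-1}(V) = {e} ∈ τ ✓.
  V = {[d=g], [e]}: π^{-1}(V) = {d, e, g} ∉ τ ✗.
  V = {[f]}: π^{-1}(V) = {f} ∉ τ ✗.
  V = {[d=g], [f]}: π^{-1}(V) = {d, f, g} ∈ τ ✓.
  V = {[e], [f]}: π^{-1}(V) = {e, f} ∉ τ ✗.
  V = {[d=g], [e], [f]}: π^{-1}(V) = {d, e, f, g} ∈ τ ✓.
Open sets in the quotient: τ_Q = {{}, {[e]}, {[d=g], [f]}, {[d=g], [e], [f]}} (4 elements).


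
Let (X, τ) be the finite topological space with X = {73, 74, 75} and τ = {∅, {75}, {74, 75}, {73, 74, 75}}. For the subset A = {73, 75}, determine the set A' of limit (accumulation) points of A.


A' = {73, 74}

For each x ∈ X, list the open sets U ∈ τ with x ∈ U, then check whether U ∩ (A ∖ {x}) ≠ ∅ for every such U.
  x = 73: opens ∋ x are {73, 74, 75}; each meets A ∖ {73}, so x IS a limit point.
  x = 74: opens ∋ x are {74, 75}, {73, 74, 75}; each meets A ∖ {74}, so x IS a limit point.
  x = 75: open {75} ∋ x has {75} ∩ (A ∖ {75}) = ∅, so x is NOT a limit point.
Collecting: A' = {73, 74}.


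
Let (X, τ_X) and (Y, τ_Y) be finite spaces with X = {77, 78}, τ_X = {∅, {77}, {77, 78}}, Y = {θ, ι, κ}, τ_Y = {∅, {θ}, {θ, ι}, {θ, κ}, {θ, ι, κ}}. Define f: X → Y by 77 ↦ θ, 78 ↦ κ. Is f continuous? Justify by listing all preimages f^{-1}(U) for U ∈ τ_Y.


f IS continuous.

Compute f^{-1}(U) for each U ∈ τ_Y:
  U = ∅: f^{-1}(U) = ∅ ∈ τ_X ✓.
  U = {θ}: f^{-1}(U) = {77} ∈ τ_X ✓.
  U = {θ, ι}: f^{-1}(U) = {77} ∈ τ_X ✓.
  U = {θ, κ}: f^{-1}(U) = {77, 78} ∈ τ_X ✓.
  U = {θ, ι, κ}: f^{-1}(U) = {77, 78} ∈ τ_X ✓.
Every preimage lies in τ_X, so f IS continuous.


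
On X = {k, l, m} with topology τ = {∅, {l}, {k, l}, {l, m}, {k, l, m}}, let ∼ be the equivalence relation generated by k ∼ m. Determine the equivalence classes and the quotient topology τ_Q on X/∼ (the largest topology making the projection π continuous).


X/∼ = {[k=m], [l]}; |τ_Q| = 3.

Equivalence classes: [k=m], [l].
Quotient map π: X → X/∼ sends k ↦ [k=m], l ↦ [l], m ↦ [k=m].
For each subset V ⊆ X/∼, compute π^{-1}(V) ⊆ X and check whether π^{-1}(V) ∈ τ. V is open in τ_Q iff π^{-1}(V) ∈ τ.
  V = {}: π^{-1}(V) = ∅ ∈ τ ✓.
  V = {[k=m]}: π^{-1}(V) = {k, m} ∉ τ ✗.
  V = {[l]}: π^{-1}(V) = {l} ∈ τ ✓.
  V = {[k=m], [l]}: π^{-1}(V) = {k, l, m} ∈ τ ✓.
Open sets in the quotient: τ_Q = {{}, {[l]}, {[k=m], [l]}} (3 elements).


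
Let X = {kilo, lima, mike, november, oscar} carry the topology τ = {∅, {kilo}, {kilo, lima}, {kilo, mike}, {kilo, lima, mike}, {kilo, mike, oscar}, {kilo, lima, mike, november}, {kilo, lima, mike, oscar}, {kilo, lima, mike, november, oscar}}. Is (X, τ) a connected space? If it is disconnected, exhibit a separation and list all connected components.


(X, τ) is connected.

Find clopen sets (U ∈ τ with X ∖ U ∈ τ):
  U = ∅, X ∖ U = {kilo, lima, mike, november, oscar} — both open, so U is clopen.
  U = {kilo, lima, mike, november, oscar}, X ∖ U = ∅ — both open, so U is clopen.
Only trivial clopens (∅ and X) exist, so (X, τ) is connected.
Compute connected components by grouping points that agree on all clopens:
  component: {kilo, lima, mike, november, oscar}


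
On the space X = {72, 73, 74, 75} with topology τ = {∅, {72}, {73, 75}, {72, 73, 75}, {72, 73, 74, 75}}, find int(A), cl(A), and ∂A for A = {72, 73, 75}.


int(A) = {72, 73, 75}, cl(A) = {72, 73, 74, 75}, ∂A = {74}.

Closed sets in (X, τ) are complements of opens:
  closed(X, τ) = {∅, {74}, {72, 74}, {73, 74, 75}, {72, 73, 74, 75}}.
int(A) = ⋃ {U ∈ τ : U ⊆ A}. Opens contained in A: ∅, {72}, {73, 75}, {72, 73, 75}.
Taking the union of these: int(A) = {72, 73, 75}.
cl(A) = ⋂ {C closed : A ⊆ C}. Closed sets containing A: {72, 73, 74, 75}.
Intersecting these: cl(A) = {72, 73, 74, 75}.
∂A = cl(A) ∖ int(A) = {72, 73, 74, 75} ∖ {72, 73, 75} = {74}.


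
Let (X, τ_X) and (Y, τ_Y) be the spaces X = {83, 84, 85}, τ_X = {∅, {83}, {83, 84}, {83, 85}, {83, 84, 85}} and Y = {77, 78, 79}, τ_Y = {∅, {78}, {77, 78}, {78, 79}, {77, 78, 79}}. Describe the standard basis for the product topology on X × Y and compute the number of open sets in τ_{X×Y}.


Basis B = {∅ × ∅, {83} × {78}, {83} × {77, 78}, {83} × {78, 79}, {83, 84} × {78}, {83, 85} × {78}, {83} × {77, 78, 79}, {83, 84, 85} × {78}, {83, 84} × {77, 78}, {83, 85} × {77, 78}, {83, 84} × {78, 79}, {83, 85} × {78, 79}, {83, 84} × {77, 78, 79}, {83, 85} × {77, 78, 79}, {83, 84, 85} × {77, 78}, {83, 84, 85} × {78, 79}, {83, 84, 85} × {77, 78, 79}}; |τ_{X×Y}| = 48.

Enumerate products U × V with U ∈ τ_X, V ∈ τ_Y (deduplicated):
  ∅ × ∅ = {} (∅)
  {83} × {78} = {(83,78)}
  {83} × {77, 78} = {(83,77), (83,78)}
  {83} × {78, 79} = {(83,78), (83,79)}
  {83, 84} × {78} = {(83,78), (84,78)}
  {83, 85} × {78} = {(83,78), (85,78)}
  {83} × {77, 78, 79} = {(83,77), (83,78), (83,79)}
  {83, 84, 85} × {78} = {(83,78), (84,78), (85,78)}
  {83, 84} × {77, 78} = {(83,77), (83,78), (84,77), (84,78)}
  {83, 85} × {77, 78} = {(83,77), (83,78), (85,77), (85,78)}
  {83, 84} × {78, 79} = {(83,78), (83,79), (84,78), (84,79)}
  {83, 85} × {78, 79} = {(83,78), (83,79), (85,78), (85,79)}
  {83, 84} × {77, 78, 79} = {(83,77), (83,78), (83,79), (84,77), (84,78), (84,79)}
  {83, 85} × {77, 78, 79} = {(83,77), (83,78), (83,79), (85,77), (85,78), (85,79)}
  {83, 84, 85} × {77, 78} = {(83,77), (83,78), (84,77), (84,78), (85,77), (85,78)}
  {83, 84, 85} × {78, 79} = {(83,78), (83,79), (84,78), (84,79), (85,78), (85,79)}
  {83, 84, 85} × {77, 78, 79} = {(83,77), (83,78), (83,79), (84,77), (84,78), (84,79), (85,77), (85,78), (85,79)}
These 17 distinct sets form the basis B.
Close under arbitrary unions to get τ_{X×Y}; counting gives |τ_{X×Y}| = 48.


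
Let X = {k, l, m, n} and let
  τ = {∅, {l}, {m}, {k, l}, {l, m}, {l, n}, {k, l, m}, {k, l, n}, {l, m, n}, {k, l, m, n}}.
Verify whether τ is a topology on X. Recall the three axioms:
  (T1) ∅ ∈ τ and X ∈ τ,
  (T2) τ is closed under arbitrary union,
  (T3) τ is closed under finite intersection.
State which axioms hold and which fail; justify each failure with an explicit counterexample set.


τ IS a topology on X.

Axiom (T1): ∅ ∈ τ? Yes; X ∈ τ? Yes.
Axiom (T2/T3): check pairwise unions and intersections of members of τ.
All pairwise intersections and unions checked — each lies in τ. Therefore τ satisfies (T1), (T2), (T3): it IS a topology on X.


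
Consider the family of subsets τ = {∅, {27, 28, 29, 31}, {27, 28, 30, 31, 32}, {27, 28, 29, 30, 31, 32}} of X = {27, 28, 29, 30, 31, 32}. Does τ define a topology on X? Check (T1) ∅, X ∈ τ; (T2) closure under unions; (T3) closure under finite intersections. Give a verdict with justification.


τ is NOT a topology on X.

Axiom (T1): ∅ ∈ τ? Yes; X ∈ τ? Yes.
Axiom (T2/T3): check pairwise unions and intersections of members of τ.
Counterexample for (T3): {27, 28, 29, 31} ∩ {27, 28, 30, 31, 32} = {27, 28, 31} ∉ τ. Therefore τ is NOT a topology.


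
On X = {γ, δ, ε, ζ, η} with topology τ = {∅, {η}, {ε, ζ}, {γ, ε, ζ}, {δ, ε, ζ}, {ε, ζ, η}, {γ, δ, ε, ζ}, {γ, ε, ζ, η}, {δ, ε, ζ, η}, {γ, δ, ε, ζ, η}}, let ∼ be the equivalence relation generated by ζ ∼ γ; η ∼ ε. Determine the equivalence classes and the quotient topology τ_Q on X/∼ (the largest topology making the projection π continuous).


X/∼ = {[γ=ζ], [δ], [ε=η]}; |τ_Q| = 3.

Equivalence classes: [γ=ζ], [δ], [ε=η].
Quotient map π: X → X/∼ sends γ ↦ [γ=ζ], δ ↦ [δ], ε ↦ [ε=η], ζ ↦ [γ=ζ], η ↦ [ε=η].
For each subset V ⊆ X/∼, compute π^{-1}(V) ⊆ X and check whether π^{-1}(V) ∈ τ. V is open in τ_Q iff π^{-1}(V) ∈ τ.
  V = {}: π^{-1}(V) = ∅ ∈ τ ✓.
  V = {[γ=ζ]}: π^{-1}(V) = {γ, ζ} ∉ τ ✗.
  V = {[δ]}: π^{-1}(V) = {δ} ∉ τ ✗.
  V = {[γ=ζ], [δ]}: π^{-1}(V) = {γ, δ, ζ} ∉ τ ✗.
  V = {[ε=η]}: π^{-1}(V) = {ε, η} ∉ τ ✗.
  V = {[γ=ζ], [ε=η]}: π^{-1}(V) = {γ, ε, ζ, η} ∈ τ ✓.
  V = {[δ], [ε=η]}: π^{-1}(V) = {δ, ε, η} ∉ τ ✗.
  V = {[γ=ζ], [δ], [ε=η]}: π^{-1}(V) = {γ, δ, ε, ζ, η} ∈ τ ✓.
Open sets in the quotient: τ_Q = {{}, {[γ=ζ], [ε=η]}, {[γ=ζ], [δ], [ε=η]}} (3 elements).


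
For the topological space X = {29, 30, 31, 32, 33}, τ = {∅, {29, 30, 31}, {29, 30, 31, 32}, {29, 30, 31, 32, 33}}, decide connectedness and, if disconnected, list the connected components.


(X, τ) is connected.

Find clopen sets (U ∈ τ with X ∖ U ∈ τ):
  U = ∅, X ∖ U = {29, 30, 31, 32, 33} — both open, so U is clopen.
  U = {29, 30, 31, 32, 33}, X ∖ U = ∅ — both open, so U is clopen.
Only trivial clopens (∅ and X) exist, so (X, τ) is connected.
Compute connected components by grouping points that agree on all clopens:
  component: {29, 30, 31, 32, 33}


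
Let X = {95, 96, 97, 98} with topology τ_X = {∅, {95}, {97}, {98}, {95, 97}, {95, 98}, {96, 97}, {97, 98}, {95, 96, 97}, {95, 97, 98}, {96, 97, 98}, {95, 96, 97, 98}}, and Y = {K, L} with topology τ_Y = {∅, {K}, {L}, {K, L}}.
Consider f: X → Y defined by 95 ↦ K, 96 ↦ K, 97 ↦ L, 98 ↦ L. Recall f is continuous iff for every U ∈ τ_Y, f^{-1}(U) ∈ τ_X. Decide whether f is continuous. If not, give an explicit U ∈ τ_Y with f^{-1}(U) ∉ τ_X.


f is NOT continuous.

Compute f^{-1}(U) for each U ∈ τ_Y:
  U = ∅: f^{-1}(U) = ∅ ∈ τ_X ✓.
  U = {K}: f^{-1}(U) = {95, 96} ∉ τ_X ✗.
  U = {L}: f^{-1}(U) = {97, 98} ∈ τ_X ✓.
  U = {K, L}: f^{-1}(U) = {95, 96, 97, 98} ∈ τ_X ✓.
Found U = {K} with f^{-1}(U) = {95, 96} not in τ_X. Therefore f is NOT continuous.


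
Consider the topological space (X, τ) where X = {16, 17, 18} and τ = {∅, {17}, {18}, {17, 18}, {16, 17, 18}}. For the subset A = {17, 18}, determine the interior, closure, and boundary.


int(A) = {17, 18}, cl(A) = {16, 17, 18}, ∂A = {16}.

Closed sets in (X, τ) are complements of opens:
  closed(X, τ) = {∅, {16}, {16, 17}, {16, 18}, {16, 17, 18}}.
int(A) = ⋃ {U ∈ τ : U ⊆ A}. Opens contained in A: ∅, {17}, {18}, {17, 18}.
Taking the union of these: int(A) = {17, 18}.
cl(A) = ⋂ {C closed : A ⊆ C}. Closed sets containing A: {16, 17, 18}.
Intersecting these: cl(A) = {16, 17, 18}.
∂A = cl(A) ∖ int(A) = {16, 17, 18} ∖ {17, 18} = {16}.


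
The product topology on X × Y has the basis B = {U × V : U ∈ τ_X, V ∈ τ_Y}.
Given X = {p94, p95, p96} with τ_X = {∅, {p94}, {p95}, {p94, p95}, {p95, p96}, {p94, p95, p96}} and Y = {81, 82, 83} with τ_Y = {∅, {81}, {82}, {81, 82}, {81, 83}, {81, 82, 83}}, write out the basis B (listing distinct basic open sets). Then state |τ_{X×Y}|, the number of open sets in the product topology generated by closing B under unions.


Basis B = {∅ × ∅, {p94} × {81}, {p94} × {82}, {p95} × {81}, {p95} × {82}, {p94} × {81, 82}, {p94} × {81, 83}, {p94, p95} × {81}, {p94, p95} × {82}, {p95} × {81, 82}, {p95} × {81, 83}, {p95, p96} × {81}, {p95, p96} × {82}, {p94} × {81, 82, 83}, {p94, p95, p96} × {81}, {p94, p95, p96} × {82}, {p95} × {81, 82, 83}, {p94, p95} × {81, 82}, {p94, p95} × {81, 83}, {p95, p96} × {81, 82}, {p95, p96} × {81, 83}, {p94, p95} × {81, 82, 83}, {p94, p95, p96} × {81, 82}, {p94, p95, p96} × {81, 83}, {p95, p96} × {81, 82, 83}, {p94, p95, p96} × {81, 82, 83}}; |τ_{X×Y}| = 108.

Enumerate products U × V with U ∈ τ_X, V ∈ τ_Y (deduplicated):
  ∅ × ∅ = {} (∅)
  {p94} × {81} = {(p94,81)}
  {p94} × {82} = {(p94,82)}
  {p95} × {81} = {(p95,81)}
  {p95} × {82} = {(p95,82)}
  {p94} × {81, 82} = {(p94,81), (p94,82)}
  {p94} × {81, 83} = {(p94,81), (p94,83)}
  {p94, p95} × {81} = {(p94,81), (p95,81)}
  {p94, p95} × {82} = {(p94,82), (p95,82)}
  {p95} × {81, 82} = {(p95,81), (p95,82)}
  {p95} × {81, 83} = {(p95,81), (p95,83)}
  {p95, p96} × {81} = {(p95,81), (p96,81)}
  {p95, p96} × {82} = {(p95,82), (p96,82)}
  {p94} × {81, 82, 83} = {(p94,81), (p94,82), (p94,83)}
  {p94, p95, p96} × {81} = {(p94,81), (p95,81), (p96,81)}
  {p94, p95, p96} × {82} = {(p94,82), (p95,82), (p96,82)}
  {p95} × {81, 82, 83} = {(p95,81), (p95,82), (p95,83)}
  {p94, p95} × {81, 82} = {(p94,81), (p94,82), (p95,81), (p95,82)}
  {p94, p95} × {81, 83} = {(p94,81), (p94,83), (p95,81), (p95,83)}
  {p95, p96} × {81, 82} = {(p95,81), (p95,82), (p96,81), (p96,82)}
  {p95, p96} × {81, 83} = {(p95,81), (p95,83), (p96,81), (p96,83)}
  {p94, p95} × {81, 82, 83} = {(p94,81), (p94,82), (p94,83), (p95,81), (p95,82), (p95,83)}
  {p94, p95, p96} × {81, 82} = {(p94,81), (p94,82), (p95,81), (p95,82), (p96,81), (p96,82)}
  {p94, p95, p96} × {81, 83} = {(p94,81), (p94,83), (p95,81), (p95,83), (p96,81), (p96,83)}
  {p95, p96} × {81, 82, 83} = {(p95,81), (p95,82), (p95,83), (p96,81), (p96,82), (p96,83)}
  {p94, p95, p96} × {81, 82, 83} = {(p94,81), (p94,82), (p94,83), (p95,81), (p95,82), (p95,83), (p96,81), (p96,82), (p96,83)}
These 26 distinct sets form the basis B.
Close under arbitrary unions to get τ_{X×Y}; counting gives |τ_{X×Y}| = 108.


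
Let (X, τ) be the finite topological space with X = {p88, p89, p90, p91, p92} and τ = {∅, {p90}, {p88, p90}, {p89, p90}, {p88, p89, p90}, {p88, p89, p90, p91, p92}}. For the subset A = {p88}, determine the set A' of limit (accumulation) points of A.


A' = {p91, p92}

For each x ∈ X, list the open sets U ∈ τ with x ∈ U, then check whether U ∩ (A ∖ {x}) ≠ ∅ for every such U.
  x = p88: open {p88, p90} ∋ x has {p88, p90} ∩ (A ∖ {p88}) = ∅, so x is NOT a limit point.
  x = p89: open {p89, p90} ∋ x has {p89, p90} ∩ (A ∖ {p89}) = ∅, so x is NOT a limit point.
  x = p90: open {p90} ∋ x has {p90} ∩ (A ∖ {p90}) = ∅, so x is NOT a limit point.
  x = p91: opens ∋ x are {p88, p89, p90, p91, p92}; each meets A ∖ {p91}, so x IS a limit point.
  x = p92: opens ∋ x are {p88, p89, p90, p91, p92}; each meets A ∖ {p92}, so x IS a limit point.
Collecting: A' = {p91, p92}.


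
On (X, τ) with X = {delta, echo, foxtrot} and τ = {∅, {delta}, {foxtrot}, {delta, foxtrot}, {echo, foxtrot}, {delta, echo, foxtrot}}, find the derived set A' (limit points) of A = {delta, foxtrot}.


A' = {echo}

For each x ∈ X, list the open sets U ∈ τ with x ∈ U, then check whether U ∩ (A ∖ {x}) ≠ ∅ for every such U.
  x = delta: open {delta} ∋ x has {delta} ∩ (A ∖ {delta}) = ∅, so x is NOT a limit point.
  x = echo: opens ∋ x are {echo, foxtrot}, {delta, echo, foxtrot}; each meets A ∖ {echo}, so x IS a limit point.
  x = foxtrot: open {foxtrot} ∋ x has {foxtrot} ∩ (A ∖ {foxtrot}) = ∅, so x is NOT a limit point.
Collecting: A' = {echo}.


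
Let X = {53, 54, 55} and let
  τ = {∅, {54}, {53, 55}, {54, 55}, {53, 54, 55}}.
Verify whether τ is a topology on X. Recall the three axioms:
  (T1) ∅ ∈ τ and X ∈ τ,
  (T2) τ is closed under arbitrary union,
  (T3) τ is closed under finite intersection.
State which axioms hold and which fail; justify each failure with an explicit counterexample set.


τ is NOT a topology on X.

Axiom (T1): ∅ ∈ τ? Yes; X ∈ τ? Yes.
Axiom (T2/T3): check pairwise unions and intersections of members of τ.
Counterexample for (T3): {53, 55} ∩ {54, 55} = {55} ∉ τ. Therefore τ is NOT a topology.


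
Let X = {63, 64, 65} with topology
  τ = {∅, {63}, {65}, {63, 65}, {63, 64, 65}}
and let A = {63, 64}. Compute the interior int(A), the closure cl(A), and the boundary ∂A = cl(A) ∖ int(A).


int(A) = {63}, cl(A) = {63, 64}, ∂A = {64}.

Closed sets in (X, τ) are complements of opens:
  closed(X, τ) = {∅, {64}, {63, 64}, {64, 65}, {63, 64, 65}}.
int(A) = ⋃ {U ∈ τ : U ⊆ A}. Opens contained in A: ∅, {63}.
Taking the union of these: int(A) = {63}.
cl(A) = ⋂ {C closed : A ⊆ C}. Closed sets containing A: {63, 64}, {63, 64, 65}.
Intersecting these: cl(A) = {63, 64}.
∂A = cl(A) ∖ int(A) = {63, 64} ∖ {63} = {64}.


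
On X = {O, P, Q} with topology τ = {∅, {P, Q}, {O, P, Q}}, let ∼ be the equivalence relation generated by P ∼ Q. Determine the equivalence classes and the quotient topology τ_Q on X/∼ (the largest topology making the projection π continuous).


X/∼ = {[O], [P=Q]}; |τ_Q| = 3.

Equivalence classes: [O], [P=Q].
Quotient map π: X → X/∼ sends O ↦ [O], P ↦ [P=Q], Q ↦ [P=Q].
For each subset V ⊆ X/∼, compute π^{-1}(V) ⊆ X and check whether π^{-1}(V) ∈ τ. V is open in τ_Q iff π^{-1}(V) ∈ τ.
  V = {}: π^{-1}(V) = ∅ ∈ τ ✓.
  V = {[O]}: π^{-1}(V) = {O} ∉ τ ✗.
  V = {[P=Q]}: π^{-1}(V) = {P, Q} ∈ τ ✓.
  V = {[O], [P=Q]}: π^{-1}(V) = {O, P, Q} ∈ τ ✓.
Open sets in the quotient: τ_Q = {{}, {[P=Q]}, {[O], [P=Q]}} (3 elements).


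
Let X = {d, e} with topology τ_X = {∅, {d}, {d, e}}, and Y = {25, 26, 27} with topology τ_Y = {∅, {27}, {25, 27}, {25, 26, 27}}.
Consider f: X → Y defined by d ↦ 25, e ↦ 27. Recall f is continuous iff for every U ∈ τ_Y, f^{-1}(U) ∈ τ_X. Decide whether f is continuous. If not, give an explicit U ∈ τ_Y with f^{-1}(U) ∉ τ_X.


f is NOT continuous.

Compute f^{-1}(U) for each U ∈ τ_Y:
  U = ∅: f^{-1}(U) = ∅ ∈ τ_X ✓.
  U = {27}: f^{-1}(U) = {e} ∉ τ_X ✗.
  U = {25, 27}: f^{-1}(U) = {d, e} ∈ τ_X ✓.
  U = {25, 26, 27}: f^{-1}(U) = {d, e} ∈ τ_X ✓.
Found U = {27} with f^{-1}(U) = {e} not in τ_X. Therefore f is NOT continuous.


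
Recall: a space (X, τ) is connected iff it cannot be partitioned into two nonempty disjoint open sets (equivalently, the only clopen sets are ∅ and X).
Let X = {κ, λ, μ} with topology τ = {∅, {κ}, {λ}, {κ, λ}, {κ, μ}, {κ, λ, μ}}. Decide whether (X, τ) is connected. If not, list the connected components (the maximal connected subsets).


(X, τ) is disconnected; components = [{λ}, {κ, μ}].

Find clopen sets (U ∈ τ with X ∖ U ∈ τ):
  U = ∅, X ∖ U = {κ, λ, μ} — both open, so U is clopen.
  U = {λ}, X ∖ U = {κ, μ} — both open, so U is clopen.
  U = {κ, μ}, X ∖ U = {λ} — both open, so U is clopen.
  U = {κ, λ, μ}, X ∖ U = ∅ — both open, so U is clopen.
Nontrivial clopen(s) exist: e.g. {λ}. So (X, τ) is disconnected.
Compute connected components by grouping points that agree on all clopens:
  component: {λ}
  component: {κ, μ}


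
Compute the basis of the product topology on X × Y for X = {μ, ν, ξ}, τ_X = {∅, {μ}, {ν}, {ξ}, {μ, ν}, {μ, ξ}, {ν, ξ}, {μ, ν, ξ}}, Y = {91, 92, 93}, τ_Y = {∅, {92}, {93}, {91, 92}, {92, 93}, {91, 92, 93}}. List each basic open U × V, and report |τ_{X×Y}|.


Basis B = {∅ × ∅, {μ} × {92}, {μ} × {93}, {ν} × {92}, {ν} × {93}, {ξ} × {92}, {ξ} × {93}, {μ} × {91, 92}, {μ} × {92, 93}, {μ, ν} × {92}, {μ, ξ} × {92}, {μ, ν} × {93}, {μ, ξ} × {93}, {ν} × {91, 92}, {ν} × {92, 93}, {ν, ξ} × {92}, {ν, ξ} × {93}, {ξ} × {91, 92}, {ξ} × {92, 93}, {μ} × {91, 92, 93}, {μ, ν, ξ} × {92}, {μ, ν, ξ} × {93}, {ν} × {91, 92, 93}, {ξ} × {91, 92, 93}, {μ, ν} × {91, 92}, {μ, ξ} × {91, 92}, {μ, ν} × {92, 93}, {μ, ξ} × {92, 93}, {ν, ξ} × {91, 92}, {ν, ξ} × {92, 93}, {μ, ν} × {91, 92, 93}, {μ, ξ} × {91, 92, 93}, {μ, ν, ξ} × {91, 92}, {μ, ν, ξ} × {92, 93}, {ν, ξ} × {91, 92, 93}, {μ, ν, ξ} × {91, 92, 93}}; |τ_{X×Y}| = 216.

Enumerate products U × V with U ∈ τ_X, V ∈ τ_Y (deduplicated):
  ∅ × ∅ = {} (∅)
  {μ} × {92} = {(μ,92)}
  {μ} × {93} = {(μ,93)}
  {ν} × {92} = {(ν,92)}
  {ν} × {93} = {(ν,93)}
  {ξ} × {92} = {(ξ,92)}
  {ξ} × {93} = {(ξ,93)}
  {μ} × {91, 92} = {(μ,91), (μ,92)}
  {μ} × {92, 93} = {(μ,92), (μ,93)}
  {μ, ν} × {92} = {(μ,92), (ν,92)}
  {μ, ξ} × {92} = {(μ,92), (ξ,92)}
  {μ, ν} × {93} = {(μ,93), (ν,93)}
  {μ, ξ} × {93} = {(μ,93), (ξ,93)}
  {ν} × {91, 92} = {(ν,91), (ν,92)}
  {ν} × {92, 93} = {(ν,92), (ν,93)}
  {ν, ξ} × {92} = {(ν,92), (ξ,92)}
  {ν, ξ} × {93} = {(ν,93), (ξ,93)}
  {ξ} × {91, 92} = {(ξ,91), (ξ,92)}
  {ξ} × {92, 93} = {(ξ,92), (ξ,93)}
  {μ} × {91, 92, 93} = {(μ,91), (μ,92), (μ,93)}
  {μ, ν, ξ} × {92} = {(μ,92), (ν,92), (ξ,92)}
  {μ, ν, ξ} × {93} = {(μ,93), (ν,93), (ξ,93)}
  {ν} × {91, 92, 93} = {(ν,91), (ν,92), (ν,93)}
  {ξ} × {91, 92, 93} = {(ξ,91), (ξ,92), (ξ,93)}
  {μ, ν} × {91, 92} = {(μ,91), (μ,92), (ν,91), (ν,92)}
  {μ, ξ} × {91, 92} = {(μ,91), (μ,92), (ξ,91), (ξ,92)}
  {μ, ν} × {92, 93} = {(μ,92), (μ,93), (ν,92), (ν,93)}
  {μ, ξ} × {92, 93} = {(μ,92), (μ,93), (ξ,92), (ξ,93)}
  {ν, ξ} × {91, 92} = {(ν,91), (ν,92), (ξ,91), (ξ,92)}
  {ν, ξ} × {92, 93} = {(ν,92), (ν,93), (ξ,92), (ξ,93)}
  {μ, ν} × {91, 92, 93} = {(μ,91), (μ,92), (μ,93), (ν,91), (ν,92), (ν,93)}
  {μ, ξ} × {91, 92, 93} = {(μ,91), (μ,92), (μ,93), (ξ,91), (ξ,92), (ξ,93)}
  {μ, ν, ξ} × {91, 92} = {(μ,91), (μ,92), (ν,91), (ν,92), (ξ,91), (ξ,92)}
  {μ, ν, ξ} × {92, 93} = {(μ,92), (μ,93), (ν,92), (ν,93), (ξ,92), (ξ,93)}
  {ν, ξ} × {91, 92, 93} = {(ν,91), (ν,92), (ν,93), (ξ,91), (ξ,92), (ξ,93)}
  {μ, ν, ξ} × {91, 92, 93} = {(μ,91), (μ,92), (μ,93), (ν,91), (ν,92), (ν,93), (ξ,91), (ξ,92), (ξ,93)}
These 36 distinct sets form the basis B.
Close under arbitrary unions to get τ_{X×Y}; counting gives |τ_{X×Y}| = 216.


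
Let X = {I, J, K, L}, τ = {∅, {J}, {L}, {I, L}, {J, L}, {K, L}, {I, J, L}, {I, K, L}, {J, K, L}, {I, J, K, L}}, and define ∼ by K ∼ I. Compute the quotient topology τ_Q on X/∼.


X/∼ = {[I=K], [J], [L]}; |τ_Q| = 6.

Equivalence classes: [I=K], [J], [L].
Quotient map π: X → X/∼ sends I ↦ [I=K], J ↦ [J], K ↦ [I=K], L ↦ [L].
For each subset V ⊆ X/∼, compute π^{-1}(V) ⊆ X and check whether π^{-1}(V) ∈ τ. V is open in τ_Q iff π^{-1}(V) ∈ τ.
  V = {}: π^{-1}(V) = ∅ ∈ τ ✓.
  V = {[I=K]}: π^{-1}(V) = {I, K} ∉ τ ✗.
  V = {[J]}: π^{-1}(V) = {J} ∈ τ ✓.
  V = {[I=K], [J]}: π^{-1}(V) = {I, J, K} ∉ τ ✗.
  V = {[L]}: π^{-1}(V) = {L} ∈ τ ✓.
  V = {[I=K], [L]}: π^{-1}(V) = {I, K, L} ∈ τ ✓.
  V = {[J], [L]}: π^{-1}(V) = {J, L} ∈ τ ✓.
  V = {[I=K], [J], [L]}: π^{-1}(V) = {I, J, K, L} ∈ τ ✓.
Open sets in the quotient: τ_Q = {{}, {[J]}, {[L]}, {[I=K], [L]}, {[J], [L]}, {[I=K], [J], [L]}} (6 elements).


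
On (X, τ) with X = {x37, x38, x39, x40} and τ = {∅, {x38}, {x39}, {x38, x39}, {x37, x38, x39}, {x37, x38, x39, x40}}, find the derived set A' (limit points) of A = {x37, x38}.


A' = {x37, x40}

For each x ∈ X, list the open sets U ∈ τ with x ∈ U, then check whether U ∩ (A ∖ {x}) ≠ ∅ for every such U.
  x = x37: opens ∋ x are {x37, x38, x39}, {x37, x38, x39, x40}; each meets A ∖ {x37}, so x IS a limit point.
  x = x38: open {x38} ∋ x has {x38} ∩ (A ∖ {x38}) = ∅, so x is NOT a limit point.
  x = x39: open {x39} ∋ x has {x39} ∩ (A ∖ {x39}) = ∅, so x is NOT a limit point.
  x = x40: opens ∋ x are {x37, x38, x39, x40}; each meets A ∖ {x40}, so x IS a limit point.
Collecting: A' = {x37, x40}.


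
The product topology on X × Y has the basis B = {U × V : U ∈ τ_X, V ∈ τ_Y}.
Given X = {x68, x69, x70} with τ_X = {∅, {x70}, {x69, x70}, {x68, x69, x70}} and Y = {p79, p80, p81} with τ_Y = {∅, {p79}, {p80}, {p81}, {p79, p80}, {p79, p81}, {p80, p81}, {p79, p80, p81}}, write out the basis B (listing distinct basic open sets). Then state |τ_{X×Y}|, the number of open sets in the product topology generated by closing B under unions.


Basis B = {∅ × ∅, {x70} × {p79}, {x70} × {p80}, {x70} × {p81}, {x69, x70} × {p79}, {x69, x70} × {p80}, {x69, x70} × {p81}, {x70} × {p79, p80}, {x70} × {p79, p81}, {x70} × {p80, p81}, {x68, x69, x70} × {p79}, {x68, x69, x70} × {p80}, {x68, x69, x70} × {p81}, {x70} × {p79, p80, p81}, {x69, x70} × {p79, p80}, {x69, x70} × {p79, p81}, {x69, x70} × {p80, p81}, {x68, x69, x70} × {p79, p80}, {x68, x69, x70} × {p79, p81}, {x68, x69, x70} × {p80, p81}, {x69, x70} × {p79, p80, p81}, {x68, x69, x70} × {p79, p80, p81}}; |τ_{X×Y}| = 64.

Enumerate products U × V with U ∈ τ_X, V ∈ τ_Y (deduplicated):
  ∅ × ∅ = {} (∅)
  {x70} × {p79} = {(x70,p79)}
  {x70} × {p80} = {(x70,p80)}
  {x70} × {p81} = {(x70,p81)}
  {x69, x70} × {p79} = {(x69,p79), (x70,p79)}
  {x69, x70} × {p80} = {(x69,p80), (x70,p80)}
  {x69, x70} × {p81} = {(x69,p81), (x70,p81)}
  {x70} × {p79, p80} = {(x70,p79), (x70,p80)}
  {x70} × {p79, p81} = {(x70,p79), (x70,p81)}
  {x70} × {p80, p81} = {(x70,p80), (x70,p81)}
  {x68, x69, x70} × {p79} = {(x68,p79), (x69,p79), (x70,p79)}
  {x68, x69, x70} × {p80} = {(x68,p80), (x69,p80), (x70,p80)}
  {x68, x69, x70} × {p81} = {(x68,p81), (x69,p81), (x70,p81)}
  {x70} × {p79, p80, p81} = {(x70,p79), (x70,p80), (x70,p81)}
  {x69, x70} × {p79, p80} = {(x69,p79), (x69,p80), (x70,p79), (x70,p80)}
  {x69, x70} × {p79, p81} = {(x69,p79), (x69,p81), (x70,p79), (x70,p81)}
  {x69, x70} × {p80, p81} = {(x69,p80), (x69,p81), (x70,p80), (x70,p81)}
  {x68, x69, x70} × {p79, p80} = {(x68,p79), (x68,p80), (x69,p79), (x69,p80), (x70,p79), (x70,p80)}
  {x68, x69, x70} × {p79, p81} = {(x68,p79), (x68,p81), (x69,p79), (x69,p81), (x70,p79), (x70,p81)}
  {x68, x69, x70} × {p80, p81} = {(x68,p80), (x68,p81), (x69,p80), (x69,p81), (x70,p80), (x70,p81)}
  {x69, x70} × {p79, p80, p81} = {(x69,p79), (x69,p80), (x69,p81), (x70,p79), (x70,p80), (x70,p81)}
  {x68, x69, x70} × {p79, p80, p81} = {(x68,p79), (x68,p80), (x68,p81), (x69,p79), (x69,p80), (x69,p81), (x70,p79), (x70,p80), (x70,p81)}
These 22 distinct sets form the basis B.
Close under arbitrary unions to get τ_{X×Y}; counting gives |τ_{X×Y}| = 64.


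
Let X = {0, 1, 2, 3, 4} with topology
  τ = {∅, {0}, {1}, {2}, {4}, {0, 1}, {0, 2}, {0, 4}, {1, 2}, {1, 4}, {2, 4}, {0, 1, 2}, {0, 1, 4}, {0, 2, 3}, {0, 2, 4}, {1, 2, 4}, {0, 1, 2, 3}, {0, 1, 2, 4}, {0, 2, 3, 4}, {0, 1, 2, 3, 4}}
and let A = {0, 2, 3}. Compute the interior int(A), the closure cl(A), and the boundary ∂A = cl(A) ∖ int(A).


int(A) = {0, 2, 3}, cl(A) = {0, 2, 3}, ∂A = ∅.

Closed sets in (X, τ) are complements of opens:
  closed(X, τ) = {∅, {1}, {3}, {4}, {0, 3}, {1, 3}, {1, 4}, {2, 3}, {3, 4}, {0, 1, 3}, {0, 2, 3}, {0, 3, 4}, {1, 2, 3}, {1, 3, 4}, {2, 3, 4}, {0, 1, 2, 3}, {0, 1, 3, 4}, {0, 2, 3, 4}, {1, 2, 3, 4}, {0, 1, 2, 3, 4}}.
int(A) = ⋃ {U ∈ τ : U ⊆ A}. Opens contained in A: ∅, {0}, {2}, {0, 2}, {0, 2, 3}.
Taking the union of these: int(A) = {0, 2, 3}.
cl(A) = ⋂ {C closed : A ⊆ C}. Closed sets containing A: {0, 2, 3}, {0, 1, 2, 3}, {0, 2, 3, 4}, {0, 1, 2, 3, 4}.
Intersecting these: cl(A) = {0, 2, 3}.
∂A = cl(A) ∖ int(A) = {0, 2, 3} ∖ {0, 2, 3} = ∅.


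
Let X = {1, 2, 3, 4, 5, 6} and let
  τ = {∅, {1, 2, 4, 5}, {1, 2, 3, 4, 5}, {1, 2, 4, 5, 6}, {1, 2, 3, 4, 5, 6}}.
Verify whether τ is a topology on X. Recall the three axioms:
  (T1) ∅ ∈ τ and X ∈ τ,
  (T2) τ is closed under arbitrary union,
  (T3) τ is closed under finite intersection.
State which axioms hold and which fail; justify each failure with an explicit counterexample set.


τ IS a topology on X.

Axiom (T1): ∅ ∈ τ? Yes; X ∈ τ? Yes.
Axiom (T2/T3): check pairwise unions and intersections of members of τ.
All pairwise intersections and unions checked — each lies in τ. Therefore τ satisfies (T1), (T2), (T3): it IS a topology on X.


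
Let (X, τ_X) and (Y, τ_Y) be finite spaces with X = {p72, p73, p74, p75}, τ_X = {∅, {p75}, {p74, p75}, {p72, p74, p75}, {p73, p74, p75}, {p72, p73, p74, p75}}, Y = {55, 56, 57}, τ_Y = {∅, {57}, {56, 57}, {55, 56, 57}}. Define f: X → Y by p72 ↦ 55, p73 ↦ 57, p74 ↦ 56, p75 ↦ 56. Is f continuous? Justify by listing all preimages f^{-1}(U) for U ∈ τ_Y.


f is NOT continuous.

Compute f^{-1}(U) for each U ∈ τ_Y:
  U = ∅: f^{-1}(U) = ∅ ∈ τ_X ✓.
  U = {57}: f^{-1}(U) = {p73} ∉ τ_X ✗.
  U = {56, 57}: f^{-1}(U) = {p73, p74, p75} ∈ τ_X ✓.
  U = {55, 56, 57}: f^{-1}(U) = {p72, p73, p74, p75} ∈ τ_X ✓.
Found U = {57} with f^{-1}(U) = {p73} not in τ_X. Therefore f is NOT continuous.


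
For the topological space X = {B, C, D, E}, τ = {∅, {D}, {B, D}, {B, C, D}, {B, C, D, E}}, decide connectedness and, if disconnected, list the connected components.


(X, τ) is connected.

Find clopen sets (U ∈ τ with X ∖ U ∈ τ):
  U = ∅, X ∖ U = {B, C, D, E} — both open, so U is clopen.
  U = {B, C, D, E}, X ∖ U = ∅ — both open, so U is clopen.
Only trivial clopens (∅ and X) exist, so (X, τ) is connected.
Compute connected components by grouping points that agree on all clopens:
  component: {B, C, D, E}


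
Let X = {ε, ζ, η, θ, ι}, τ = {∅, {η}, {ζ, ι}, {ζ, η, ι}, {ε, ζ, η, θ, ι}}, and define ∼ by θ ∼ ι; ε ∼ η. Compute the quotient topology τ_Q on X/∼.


X/∼ = {[ε=η], [ζ], [θ=ι]}; |τ_Q| = 2.

Equivalence classes: [ε=η], [ζ], [θ=ι].
Quotient map π: X → X/∼ sends ε ↦ [ε=η], ζ ↦ [ζ], η ↦ [ε=η], θ ↦ [θ=ι], ι ↦ [θ=ι].
For each subset V ⊆ X/∼, compute π^{-1}(V) ⊆ X and check whether π^{-1}(V) ∈ τ. V is open in τ_Q iff π^{-1}(V) ∈ τ.
  V = {}: π^{-1}(V) = ∅ ∈ τ ✓.
  V = {[ε=η]}: π^{-1}(V) = {ε, η} ∉ τ ✗.
  V = {[ζ]}: π^{-1}(V) = {ζ} ∉ τ ✗.
  V = {[ε=η], [ζ]}: π^{-1}(V) = {ε, ζ, η} ∉ τ ✗.
  V = {[θ=ι]}: π^{-1}(V) = {θ, ι} ∉ τ ✗.
  V = {[ε=η], [θ=ι]}: π^{-1}(V) = {ε, η, θ, ι} ∉ τ ✗.
  V = {[ζ], [θ=ι]}: π^{-1}(V) = {ζ, θ, ι} ∉ τ ✗.
  V = {[ε=η], [ζ], [θ=ι]}: π^{-1}(V) = {ε, ζ, η, θ, ι} ∈ τ ✓.
Open sets in the quotient: τ_Q = {{}, {[ε=η], [ζ], [θ=ι]}} (2 elements).


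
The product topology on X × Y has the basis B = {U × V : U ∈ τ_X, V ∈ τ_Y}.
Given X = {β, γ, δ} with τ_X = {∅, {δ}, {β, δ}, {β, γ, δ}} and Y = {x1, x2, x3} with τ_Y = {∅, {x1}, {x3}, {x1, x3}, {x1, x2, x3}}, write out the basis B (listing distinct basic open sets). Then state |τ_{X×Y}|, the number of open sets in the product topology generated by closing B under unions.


Basis B = {∅ × ∅, {δ} × {x1}, {δ} × {x3}, {β, δ} × {x1}, {β, δ} × {x3}, {δ} × {x1, x3}, {β, γ, δ} × {x1}, {β, γ, δ} × {x3}, {δ} × {x1, x2, x3}, {β, δ} × {x1, x3}, {β, δ} × {x1, x2, x3}, {β, γ, δ} × {x1, x3}, {β, γ, δ} × {x1, x2, x3}}; |τ_{X×Y}| = 30.

Enumerate products U × V with U ∈ τ_X, V ∈ τ_Y (deduplicated):
  ∅ × ∅ = {} (∅)
  {δ} × {x1} = {(δ,x1)}
  {δ} × {x3} = {(δ,x3)}
  {β, δ} × {x1} = {(β,x1), (δ,x1)}
  {β, δ} × {x3} = {(β,x3), (δ,x3)}
  {δ} × {x1, x3} = {(δ,x1), (δ,x3)}
  {β, γ, δ} × {x1} = {(β,x1), (γ,x1), (δ,x1)}
  {β, γ, δ} × {x3} = {(β,x3), (γ,x3), (δ,x3)}
  {δ} × {x1, x2, x3} = {(δ,x1), (δ,x2), (δ,x3)}
  {β, δ} × {x1, x3} = {(β,x1), (β,x3), (δ,x1), (δ,x3)}
  {β, δ} × {x1, x2, x3} = {(β,x1), (β,x2), (β,x3), (δ,x1), (δ,x2), (δ,x3)}
  {β, γ, δ} × {x1, x3} = {(β,x1), (β,x3), (γ,x1), (γ,x3), (δ,x1), (δ,x3)}
  {β, γ, δ} × {x1, x2, x3} = {(β,x1), (β,x2), (β,x3), (γ,x1), (γ,x2), (γ,x3), (δ,x1), (δ,x2), (δ,x3)}
These 13 distinct sets form the basis B.
Close under arbitrary unions to get τ_{X×Y}; counting gives |τ_{X×Y}| = 30.


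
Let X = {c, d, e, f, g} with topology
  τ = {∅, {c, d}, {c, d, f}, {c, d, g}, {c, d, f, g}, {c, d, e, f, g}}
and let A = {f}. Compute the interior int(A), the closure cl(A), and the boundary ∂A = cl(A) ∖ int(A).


int(A) = ∅, cl(A) = {e, f}, ∂A = {e, f}.

Closed sets in (X, τ) are complements of opens:
  closed(X, τ) = {∅, {e}, {e, f}, {e, g}, {e, f, g}, {c, d, e, f, g}}.
int(A) = ⋃ {U ∈ τ : U ⊆ A}. Opens contained in A: ∅.
Taking the union of these: int(A) = ∅.
cl(A) = ⋂ {C closed : A ⊆ C}. Closed sets containing A: {e, f}, {e, f, g}, {c, d, e, f, g}.
Intersecting these: cl(A) = {e, f}.
∂A = cl(A) ∖ int(A) = {e, f} ∖ ∅ = {e, f}.


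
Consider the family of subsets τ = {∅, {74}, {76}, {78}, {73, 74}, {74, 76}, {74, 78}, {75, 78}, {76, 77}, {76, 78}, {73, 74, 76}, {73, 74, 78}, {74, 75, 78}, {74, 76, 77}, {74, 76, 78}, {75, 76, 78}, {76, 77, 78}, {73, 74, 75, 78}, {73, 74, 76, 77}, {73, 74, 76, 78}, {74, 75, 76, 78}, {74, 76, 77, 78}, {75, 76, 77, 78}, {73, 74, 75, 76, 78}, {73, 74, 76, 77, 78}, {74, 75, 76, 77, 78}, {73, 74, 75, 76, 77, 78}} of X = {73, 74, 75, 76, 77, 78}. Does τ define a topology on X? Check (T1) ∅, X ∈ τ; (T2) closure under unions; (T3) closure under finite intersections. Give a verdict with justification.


τ IS a topology on X.

Axiom (T1): ∅ ∈ τ? Yes; X ∈ τ? Yes.
Axiom (T2/T3): check pairwise unions and intersections of members of τ.
All pairwise intersections and unions checked — each lies in τ. Therefore τ satisfies (T1), (T2), (T3): it IS a topology on X.


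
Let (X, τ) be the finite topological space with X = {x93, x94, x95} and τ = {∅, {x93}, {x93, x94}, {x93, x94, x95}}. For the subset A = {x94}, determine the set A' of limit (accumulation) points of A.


A' = {x95}

For each x ∈ X, list the open sets U ∈ τ with x ∈ U, then check whether U ∩ (A ∖ {x}) ≠ ∅ for every such U.
  x = x93: open {x93} ∋ x has {x93} ∩ (A ∖ {x93}) = ∅, so x is NOT a limit point.
  x = x94: open {x93, x94} ∋ x has {x93, x94} ∩ (A ∖ {x94}) = ∅, so x is NOT a limit point.
  x = x95: opens ∋ x are {x93, x94, x95}; each meets A ∖ {x95}, so x IS a limit point.
Collecting: A' = {x95}.


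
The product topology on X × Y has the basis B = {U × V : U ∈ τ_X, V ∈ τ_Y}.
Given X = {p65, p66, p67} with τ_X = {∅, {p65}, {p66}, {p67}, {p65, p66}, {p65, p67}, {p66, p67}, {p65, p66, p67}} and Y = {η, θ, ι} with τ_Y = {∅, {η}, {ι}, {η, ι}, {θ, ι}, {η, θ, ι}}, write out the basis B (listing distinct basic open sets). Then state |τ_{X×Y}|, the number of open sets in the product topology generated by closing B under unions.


Basis B = {∅ × ∅, {p65} × {η}, {p65} × {ι}, {p66} × {η}, {p66} × {ι}, {p67} × {η}, {p67} × {ι}, {p65} × {η, ι}, {p65, p66} × {η}, {p65, p67} × {η}, {p65} × {θ, ι}, {p65, p66} × {ι}, {p65, p67} × {ι}, {p66} × {η, ι}, {p66, p67} × {η}, {p66} × {θ, ι}, {p66, p67} × {ι}, {p67} × {η, ι}, {p67} × {θ, ι}, {p65} × {η, θ, ι}, {p65, p66, p67} × {η}, {p65, p66, p67} × {ι}, {p66} × {η, θ, ι}, {p67} × {η, θ, ι}, {p65, p66} × {η, ι}, {p65, p67} × {η, ι}, {p65, p66} × {θ, ι}, {p65, p67} × {θ, ι}, {p66, p67} × {η, ι}, {p66, p67} × {θ, ι}, {p65, p66} × {η, θ, ι}, {p65, p67} × {η, θ, ι}, {p65, p66, p67} × {η, ι}, {p65, p66, p67} × {θ, ι}, {p66, p67} × {η, θ, ι}, {p65, p66, p67} × {η, θ, ι}}; |τ_{X×Y}| = 216.

Enumerate products U × V with U ∈ τ_X, V ∈ τ_Y (deduplicated):
  ∅ × ∅ = {} (∅)
  {p65} × {η} = {(p65,η)}
  {p65} × {ι} = {(p65,ι)}
  {p66} × {η} = {(p66,η)}
  {p66} × {ι} = {(p66,ι)}
  {p67} × {η} = {(p67,η)}
  {p67} × {ι} = {(p67,ι)}
  {p65} × {η, ι} = {(p65,η), (p65,ι)}
  {p65, p66} × {η} = {(p65,η), (p66,η)}
  {p65, p67} × {η} = {(p65,η), (p67,η)}
  {p65} × {θ, ι} = {(p65,θ), (p65,ι)}
  {p65, p66} × {ι} = {(p65,ι), (p66,ι)}
  {p65, p67} × {ι} = {(p65,ι), (p67,ι)}
  {p66} × {η, ι} = {(p66,η), (p66,ι)}
  {p66, p67} × {η} = {(p66,η), (p67,η)}
  {p66} × {θ, ι} = {(p66,θ), (p66,ι)}
  {p66, p67} × {ι} = {(p66,ι), (p67,ι)}
  {p67} × {η, ι} = {(p67,η), (p67,ι)}
  {p67} × {θ, ι} = {(p67,θ), (p67,ι)}
  {p65} × {η, θ, ι} = {(p65,η), (p65,θ), (p65,ι)}
  {p65, p66, p67} × {η} = {(p65,η), (p66,η), (p67,η)}
  {p65, p66, p67} × {ι} = {(p65,ι), (p66,ι), (p67,ι)}
  {p66} × {η, θ, ι} = {(p66,η), (p66,θ), (p66,ι)}
  {p67} × {η, θ, ι} = {(p67,η), (p67,θ), (p67,ι)}
  {p65, p66} × {η, ι} = {(p65,η), (p65,ι), (p66,η), (p66,ι)}
  {p65, p67} × {η, ι} = {(p65,η), (p65,ι), (p67,η), (p67,ι)}
  {p65, p66} × {θ, ι} = {(p65,θ), (p65,ι), (p66,θ), (p66,ι)}
  {p65, p67} × {θ, ι} = {(p65,θ), (p65,ι), (p67,θ), (p67,ι)}
  {p66, p67} × {η, ι} = {(p66,η), (p66,ι), (p67,η), (p67,ι)}
  {p66, p67} × {θ, ι} = {(p66,θ), (p66,ι), (p67,θ), (p67,ι)}
  {p65, p66} × {η, θ, ι} = {(p65,η), (p65,θ), (p65,ι), (p66,η), (p66,θ), (p66,ι)}
  {p65, p67} × {η, θ, ι} = {(p65,η), (p65,θ), (p65,ι), (p67,η), (p67,θ), (p67,ι)}
  {p65, p66, p67} × {η, ι} = {(p65,η), (p65,ι), (p66,η), (p66,ι), (p67,η), (p67,ι)}
  {p65, p66, p67} × {θ, ι} = {(p65,θ), (p65,ι), (p66,θ), (p66,ι), (p67,θ), (p67,ι)}
  {p66, p67} × {η, θ, ι} = {(p66,η), (p66,θ), (p66,ι), (p67,η), (p67,θ), (p67,ι)}
  {p65, p66, p67} × {η, θ, ι} = {(p65,η), (p65,θ), (p65,ι), (p66,η), (p66,θ), (p66,ι), (p67,η), (p67,θ), (p67,ι)}
These 36 distinct sets form the basis B.
Close under arbitrary unions to get τ_{X×Y}; counting gives |τ_{X×Y}| = 216.
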